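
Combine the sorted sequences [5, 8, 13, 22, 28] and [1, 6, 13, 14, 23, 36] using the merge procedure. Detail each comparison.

Merging process:

Compare 5 vs 1: take 1 from right. Merged: [1]
Compare 5 vs 6: take 5 from left. Merged: [1, 5]
Compare 8 vs 6: take 6 from right. Merged: [1, 5, 6]
Compare 8 vs 13: take 8 from left. Merged: [1, 5, 6, 8]
Compare 13 vs 13: take 13 from left. Merged: [1, 5, 6, 8, 13]
Compare 22 vs 13: take 13 from right. Merged: [1, 5, 6, 8, 13, 13]
Compare 22 vs 14: take 14 from right. Merged: [1, 5, 6, 8, 13, 13, 14]
Compare 22 vs 23: take 22 from left. Merged: [1, 5, 6, 8, 13, 13, 14, 22]
Compare 28 vs 23: take 23 from right. Merged: [1, 5, 6, 8, 13, 13, 14, 22, 23]
Compare 28 vs 36: take 28 from left. Merged: [1, 5, 6, 8, 13, 13, 14, 22, 23, 28]
Append remaining from right: [36]. Merged: [1, 5, 6, 8, 13, 13, 14, 22, 23, 28, 36]

Final merged array: [1, 5, 6, 8, 13, 13, 14, 22, 23, 28, 36]
Total comparisons: 10

The merged array is [1, 5, 6, 8, 13, 13, 14, 22, 23, 28, 36], requiring 10 comparisons. The merge step runs in O(n) time where n is the total number of elements.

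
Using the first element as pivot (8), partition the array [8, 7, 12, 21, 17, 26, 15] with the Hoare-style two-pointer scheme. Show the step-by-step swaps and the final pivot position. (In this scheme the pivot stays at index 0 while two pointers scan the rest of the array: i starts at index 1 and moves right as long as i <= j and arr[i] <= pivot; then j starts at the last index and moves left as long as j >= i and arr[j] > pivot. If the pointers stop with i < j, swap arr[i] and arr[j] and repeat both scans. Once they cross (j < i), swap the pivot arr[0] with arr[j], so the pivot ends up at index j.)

Hoare-style two-pointer partition with pivot = 8:

Initial array: [8, 7, 12, 21, 17, 26, 15]

Pointers start at i = 1, j = 6.
i ends at 2, j ends at 1: the pointers have crossed (j < i), so scanning stops.

Swap pivot arr[0] with arr[1] to place pivot at position 1: [7, 8, 12, 21, 17, 26, 15]
Pivot position: 1

After partitioning with pivot 8, the array becomes [7, 8, 12, 21, 17, 26, 15]. The pivot is placed at index 1. All elements to the left of the pivot are <= 8, and all elements to the right are > 8.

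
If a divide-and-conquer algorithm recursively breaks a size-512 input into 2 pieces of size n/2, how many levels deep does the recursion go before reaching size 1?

For divide and conquer with division factor 2:

Problem sizes at each level:
Level 0: 512
Level 1: 256
Level 2: 128
Level 3: 64
Level 4: 32
Level 5: 16
Level 6: 8
Level 7: 4
Level 8: 2
Level 9: 1

The root is level 0 and the size-1 base case is level 9 (the tree spans levels 0 through 9, i.e. 10 levels counting the root), so the depth is the number of divisions: log_2(512) = 9

The recursion tree depth is log_2(512) = 9. At each level, the problem size is divided by 2, so it takes 9 divisions to reduce to a base case of size 1. The algorithm makes 2 recursive calls at each level.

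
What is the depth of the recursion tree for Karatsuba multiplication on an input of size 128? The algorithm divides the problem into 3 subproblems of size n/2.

For divide and conquer with division factor 2:

Problem sizes at each level:
Level 0: 128
Level 1: 64
Level 2: 32
Level 3: 16
Level 4: 8
Level 5: 4
Level 6: 2
Level 7: 1

The root is level 0 and the size-1 base case is level 7 (the tree spans levels 0 through 7, i.e. 8 levels counting the root), so the depth is the number of divisions: log_2(128) = 7

The recursion tree depth is log_2(128) = 7. At each level, the problem size is divided by 2, so it takes 7 divisions to reduce to a base case of size 1. The algorithm makes 3 recursive calls at each level.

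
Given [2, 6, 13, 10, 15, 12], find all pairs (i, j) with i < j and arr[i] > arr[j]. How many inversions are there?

Finding inversions in [2, 6, 13, 10, 15, 12]:

(2, 3): arr[2]=13 > arr[3]=10
(2, 5): arr[2]=13 > arr[5]=12
(4, 5): arr[4]=15 > arr[5]=12

Total inversions: 3

The array has 3 inversion(s): (2,3), (2,5), (4,5). Each pair (i,j) satisfies i < j and arr[i] > arr[j].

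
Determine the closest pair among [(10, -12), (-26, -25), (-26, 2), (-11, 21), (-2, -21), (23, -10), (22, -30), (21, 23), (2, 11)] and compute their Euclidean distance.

Computing all pairwise distances among 9 points:

d((10, -12), (-26, -25)) = 38.2753
d((10, -12), (-26, 2)) = 38.6264
d((10, -12), (-11, 21)) = 39.1152
d((10, -12), (-2, -21)) = 15.0
d((10, -12), (23, -10)) = 13.1529 <-- minimum
d((10, -12), (22, -30)) = 21.6333
d((10, -12), (21, 23)) = 36.6879
d((10, -12), (2, 11)) = 24.3516
d((-26, -25), (-26, 2)) = 27.0
d((-26, -25), (-11, 21)) = 48.3839
d((-26, -25), (-2, -21)) = 24.3311
d((-26, -25), (23, -10)) = 51.2445
d((-26, -25), (22, -30)) = 48.2597
d((-26, -25), (21, 23)) = 67.1789
d((-26, -25), (2, 11)) = 45.607
d((-26, 2), (-11, 21)) = 24.2074
d((-26, 2), (-2, -21)) = 33.2415
d((-26, 2), (23, -10)) = 50.448
d((-26, 2), (22, -30)) = 57.6888
d((-26, 2), (21, 23)) = 51.4782
d((-26, 2), (2, 11)) = 29.4109
d((-11, 21), (-2, -21)) = 42.9535
d((-11, 21), (23, -10)) = 46.0109
d((-11, 21), (22, -30)) = 60.7454
d((-11, 21), (21, 23)) = 32.0624
d((-11, 21), (2, 11)) = 16.4012
d((-2, -21), (23, -10)) = 27.313
d((-2, -21), (22, -30)) = 25.632
d((-2, -21), (21, 23)) = 49.6488
d((-2, -21), (2, 11)) = 32.249
d((23, -10), (22, -30)) = 20.025
d((23, -10), (21, 23)) = 33.0606
d((23, -10), (2, 11)) = 29.6985
d((22, -30), (21, 23)) = 53.0094
d((22, -30), (2, 11)) = 45.618
d((21, 23), (2, 11)) = 22.4722

Closest pair: (10, -12) and (23, -10) with distance 13.1529

The closest pair is (10, -12) and (23, -10) with Euclidean distance 13.1529. For 9 points, brute-force pairwise comparison is shown above. For large n, the divide-and-conquer algorithm (sort by x, recurse on halves, check the dividing strip) achieves O(n log n).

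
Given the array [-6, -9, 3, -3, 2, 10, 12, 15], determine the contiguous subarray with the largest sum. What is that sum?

Using Kadane's algorithm on [-6, -9, 3, -3, 2, 10, 12, 15]:

Scanning through the array:
Position 1 (value -9): max_ending_here = -9, max_so_far = -6
Position 2 (value 3): max_ending_here = 3, max_so_far = 3
Position 3 (value -3): max_ending_here = 0, max_so_far = 3
Position 4 (value 2): max_ending_here = 2, max_so_far = 3
Position 5 (value 10): max_ending_here = 12, max_so_far = 12
Position 6 (value 12): max_ending_here = 24, max_so_far = 24
Position 7 (value 15): max_ending_here = 39, max_so_far = 39

Maximum subarray: [3, -3, 2, 10, 12, 15]
Maximum sum: 39

The maximum subarray is [3, -3, 2, 10, 12, 15] with sum 39. This subarray runs from index 2 to index 7.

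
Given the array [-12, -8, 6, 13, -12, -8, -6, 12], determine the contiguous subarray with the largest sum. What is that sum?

Using Kadane's algorithm on [-12, -8, 6, 13, -12, -8, -6, 12]:

Scanning through the array:
Position 1 (value -8): max_ending_here = -8, max_so_far = -8
Position 2 (value 6): max_ending_here = 6, max_so_far = 6
Position 3 (value 13): max_ending_here = 19, max_so_far = 19
Position 4 (value -12): max_ending_here = 7, max_so_far = 19
Position 5 (value -8): max_ending_here = -1, max_so_far = 19
Position 6 (value -6): max_ending_here = -6, max_so_far = 19
Position 7 (value 12): max_ending_here = 12, max_so_far = 19

Maximum subarray: [6, 13]
Maximum sum: 19

The maximum subarray is [6, 13] with sum 19. This subarray runs from index 2 to index 3.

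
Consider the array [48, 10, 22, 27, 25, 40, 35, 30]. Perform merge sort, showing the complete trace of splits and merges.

Merge sort trace:

Split: [48, 10, 22, 27, 25, 40, 35, 30] -> [48, 10, 22, 27] and [25, 40, 35, 30]
  Split: [48, 10, 22, 27] -> [48, 10] and [22, 27]
    Split: [48, 10] -> [48] and [10]
    Merge: [48] + [10] -> [10, 48]
    Split: [22, 27] -> [22] and [27]
    Merge: [22] + [27] -> [22, 27]
  Merge: [10, 48] + [22, 27] -> [10, 22, 27, 48]
  Split: [25, 40, 35, 30] -> [25, 40] and [35, 30]
    Split: [25, 40] -> [25] and [40]
    Merge: [25] + [40] -> [25, 40]
    Split: [35, 30] -> [35] and [30]
    Merge: [35] + [30] -> [30, 35]
  Merge: [25, 40] + [30, 35] -> [25, 30, 35, 40]
Merge: [10, 22, 27, 48] + [25, 30, 35, 40] -> [10, 22, 25, 27, 30, 35, 40, 48]

Final sorted array: [10, 22, 25, 27, 30, 35, 40, 48]

The merge sort proceeds by recursively splitting the array and merging sorted halves.
After all merges, the sorted array is [10, 22, 25, 27, 30, 35, 40, 48].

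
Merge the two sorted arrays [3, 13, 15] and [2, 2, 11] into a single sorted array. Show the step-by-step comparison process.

Merging process:

Compare 3 vs 2: take 2 from right. Merged: [2]
Compare 3 vs 2: take 2 from right. Merged: [2, 2]
Compare 3 vs 11: take 3 from left. Merged: [2, 2, 3]
Compare 13 vs 11: take 11 from right. Merged: [2, 2, 3, 11]
Append remaining from left: [13, 15]. Merged: [2, 2, 3, 11, 13, 15]

Final merged array: [2, 2, 3, 11, 13, 15]
Total comparisons: 4

The merged array is [2, 2, 3, 11, 13, 15], requiring 4 comparisons. The merge step runs in O(n) time where n is the total number of elements.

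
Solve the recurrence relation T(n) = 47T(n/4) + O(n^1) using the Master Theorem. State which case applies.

Master Theorem for T(n) = 47T(n/4) + O(n^1):

a = 47, b = 4, c = 1
log_b(a) = log_4(47) = 2.7773

Case 1: c = 1 < log_4(47) = 2.7773
T(n) = O(n^(log_4 47))

For T(n) = 47T(n/4) + O(n^1): log_4(47) = 2.7773. This is Case 1 of the Master Theorem (c < log_b(a), work dominated by leaves), giving O(n^(log_4 47)).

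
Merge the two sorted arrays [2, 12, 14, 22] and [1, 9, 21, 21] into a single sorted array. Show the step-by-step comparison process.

Merging process:

Compare 2 vs 1: take 1 from right. Merged: [1]
Compare 2 vs 9: take 2 from left. Merged: [1, 2]
Compare 12 vs 9: take 9 from right. Merged: [1, 2, 9]
Compare 12 vs 21: take 12 from left. Merged: [1, 2, 9, 12]
Compare 14 vs 21: take 14 from left. Merged: [1, 2, 9, 12, 14]
Compare 22 vs 21: take 21 from right. Merged: [1, 2, 9, 12, 14, 21]
Compare 22 vs 21: take 21 from right. Merged: [1, 2, 9, 12, 14, 21, 21]
Append remaining from left: [22]. Merged: [1, 2, 9, 12, 14, 21, 21, 22]

Final merged array: [1, 2, 9, 12, 14, 21, 21, 22]
Total comparisons: 7

The merged array is [1, 2, 9, 12, 14, 21, 21, 22], requiring 7 comparisons. The merge step runs in O(n) time where n is the total number of elements.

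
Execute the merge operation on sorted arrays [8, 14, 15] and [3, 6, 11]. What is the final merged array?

Merging process:

Compare 8 vs 3: take 3 from right. Merged: [3]
Compare 8 vs 6: take 6 from right. Merged: [3, 6]
Compare 8 vs 11: take 8 from left. Merged: [3, 6, 8]
Compare 14 vs 11: take 11 from right. Merged: [3, 6, 8, 11]
Append remaining from left: [14, 15]. Merged: [3, 6, 8, 11, 14, 15]

Final merged array: [3, 6, 8, 11, 14, 15]
Total comparisons: 4

The merged array is [3, 6, 8, 11, 14, 15], requiring 4 comparisons. The merge step runs in O(n) time where n is the total number of elements.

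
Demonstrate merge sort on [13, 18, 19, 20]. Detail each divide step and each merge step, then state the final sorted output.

Merge sort trace:

Split: [13, 18, 19, 20] -> [13, 18] and [19, 20]
  Split: [13, 18] -> [13] and [18]
  Merge: [13] + [18] -> [13, 18]
  Split: [19, 20] -> [19] and [20]
  Merge: [19] + [20] -> [19, 20]
Merge: [13, 18] + [19, 20] -> [13, 18, 19, 20]

Final sorted array: [13, 18, 19, 20]

The merge sort proceeds by recursively splitting the array and merging sorted halves.
After all merges, the sorted array is [13, 18, 19, 20].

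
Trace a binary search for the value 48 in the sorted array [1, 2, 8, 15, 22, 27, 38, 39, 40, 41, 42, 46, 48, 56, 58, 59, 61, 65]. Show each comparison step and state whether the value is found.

Binary search for 48 in [1, 2, 8, 15, 22, 27, 38, 39, 40, 41, 42, 46, 48, 56, 58, 59, 61, 65]:

lo=0, hi=17, mid=8, arr[mid]=40 -> 40 < 48, search right half
lo=9, hi=17, mid=13, arr[mid]=56 -> 56 > 48, search left half
lo=9, hi=12, mid=10, arr[mid]=42 -> 42 < 48, search right half
lo=11, hi=12, mid=11, arr[mid]=46 -> 46 < 48, search right half
lo=12, hi=12, mid=12, arr[mid]=48 -> Found target at index 12!

Binary search finds 48 at index 12 after 5 comparisons. The search repeatedly halves the search space by comparing with the middle element.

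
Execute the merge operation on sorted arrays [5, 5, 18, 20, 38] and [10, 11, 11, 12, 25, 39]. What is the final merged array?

Merging process:

Compare 5 vs 10: take 5 from left. Merged: [5]
Compare 5 vs 10: take 5 from left. Merged: [5, 5]
Compare 18 vs 10: take 10 from right. Merged: [5, 5, 10]
Compare 18 vs 11: take 11 from right. Merged: [5, 5, 10, 11]
Compare 18 vs 11: take 11 from right. Merged: [5, 5, 10, 11, 11]
Compare 18 vs 12: take 12 from right. Merged: [5, 5, 10, 11, 11, 12]
Compare 18 vs 25: take 18 from left. Merged: [5, 5, 10, 11, 11, 12, 18]
Compare 20 vs 25: take 20 from left. Merged: [5, 5, 10, 11, 11, 12, 18, 20]
Compare 38 vs 25: take 25 from right. Merged: [5, 5, 10, 11, 11, 12, 18, 20, 25]
Compare 38 vs 39: take 38 from left. Merged: [5, 5, 10, 11, 11, 12, 18, 20, 25, 38]
Append remaining from right: [39]. Merged: [5, 5, 10, 11, 11, 12, 18, 20, 25, 38, 39]

Final merged array: [5, 5, 10, 11, 11, 12, 18, 20, 25, 38, 39]
Total comparisons: 10

The merged array is [5, 5, 10, 11, 11, 12, 18, 20, 25, 38, 39], requiring 10 comparisons. The merge step runs in O(n) time where n is the total number of elements.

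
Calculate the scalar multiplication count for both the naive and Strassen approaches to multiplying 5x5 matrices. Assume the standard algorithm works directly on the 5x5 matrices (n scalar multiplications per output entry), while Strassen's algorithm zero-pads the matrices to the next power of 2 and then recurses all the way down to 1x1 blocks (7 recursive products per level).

Matrix multiplication for 5x5 matrices:

Strassen's algorithm requires power-of-2 dimensions. Pad 5x5 to 8x8 (next power of 2).

Standard algorithm: 5^3 = 125 multiplications
Strassen's algorithm: 7^(log2(8)) = 7^3 = 343 multiplications
Difference: 125 - 343 = -218 (Strassen uses MORE here due to padding overhead — for small or just-over-power-of-2 n, padding can outweigh the per-level savings)

Standard: 125 multiplications (5^3). Strassen: 343 multiplications (7^3, after padding to 8x8). Strassen reduces 8 recursive multiplications to 7 at each level.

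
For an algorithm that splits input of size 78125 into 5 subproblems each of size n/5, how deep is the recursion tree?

For divide and conquer with division factor 5:

Problem sizes at each level:
Level 0: 78125
Level 1: 15625
Level 2: 3125
Level 3: 625
Level 4: 125
Level 5: 25
Level 6: 5
Level 7: 1

The root is level 0 and the size-1 base case is level 7 (the tree spans levels 0 through 7, i.e. 8 levels counting the root), so the depth is the number of divisions: log_5(78125) = 7

The recursion tree depth is log_5(78125) = 7. At each level, the problem size is divided by 5, so it takes 7 divisions to reduce to a base case of size 1. The algorithm makes 5 recursive calls at each level.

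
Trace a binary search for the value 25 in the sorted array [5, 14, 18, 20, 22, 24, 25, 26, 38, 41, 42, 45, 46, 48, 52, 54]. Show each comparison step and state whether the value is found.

Binary search for 25 in [5, 14, 18, 20, 22, 24, 25, 26, 38, 41, 42, 45, 46, 48, 52, 54]:

lo=0, hi=15, mid=7, arr[mid]=26 -> 26 > 25, search left half
lo=0, hi=6, mid=3, arr[mid]=20 -> 20 < 25, search right half
lo=4, hi=6, mid=5, arr[mid]=24 -> 24 < 25, search right half
lo=6, hi=6, mid=6, arr[mid]=25 -> Found target at index 6!

Binary search finds 25 at index 6 after 4 comparisons. The search repeatedly halves the search space by comparing with the middle element.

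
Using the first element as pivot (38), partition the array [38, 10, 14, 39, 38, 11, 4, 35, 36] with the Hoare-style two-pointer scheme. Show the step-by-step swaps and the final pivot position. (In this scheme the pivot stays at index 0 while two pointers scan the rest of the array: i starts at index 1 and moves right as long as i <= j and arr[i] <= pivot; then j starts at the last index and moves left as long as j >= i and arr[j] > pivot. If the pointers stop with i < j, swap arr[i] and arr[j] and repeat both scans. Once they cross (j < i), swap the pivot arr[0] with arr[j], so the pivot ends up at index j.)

Hoare-style two-pointer partition with pivot = 38:

Initial array: [38, 10, 14, 39, 38, 11, 4, 35, 36]

Pointers start at i = 1, j = 8.
i stops at index 3 (arr[3]=39 > 38), j stops at index 8 (arr[8]=36 <= 38): swap arr[3] and arr[8], array becomes [38, 10, 14, 36, 38, 11, 4, 35, 39]
i ends at 8, j ends at 7: the pointers have crossed (j < i), so scanning stops.

Swap pivot arr[0] with arr[7] to place pivot at position 7: [35, 10, 14, 36, 38, 11, 4, 38, 39]
Pivot position: 7

After partitioning with pivot 38, the array becomes [35, 10, 14, 36, 38, 11, 4, 38, 39]. The pivot is placed at index 7. All elements to the left of the pivot are <= 38, and all elements to the right are > 38.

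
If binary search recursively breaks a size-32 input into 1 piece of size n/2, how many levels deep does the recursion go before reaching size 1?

For divide and conquer with division factor 2:

Problem sizes at each level:
Level 0: 32
Level 1: 16
Level 2: 8
Level 3: 4
Level 4: 2
Level 5: 1

The root is level 0 and the size-1 base case is level 5 (the tree spans levels 0 through 5, i.e. 6 levels counting the root), so the depth is the number of divisions: log_2(32) = 5

The recursion tree depth is log_2(32) = 5. At each level, the problem size is divided by 2, so it takes 5 divisions to reduce to a base case of size 1. The algorithm makes 1 recursive call at each level.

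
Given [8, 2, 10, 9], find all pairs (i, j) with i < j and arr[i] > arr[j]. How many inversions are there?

Finding inversions in [8, 2, 10, 9]:

(0, 1): arr[0]=8 > arr[1]=2
(2, 3): arr[2]=10 > arr[3]=9

Total inversions: 2

The array has 2 inversion(s): (0,1), (2,3). Each pair (i,j) satisfies i < j and arr[i] > arr[j].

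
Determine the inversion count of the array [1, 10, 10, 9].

Finding inversions in [1, 10, 10, 9]:

(1, 3): arr[1]=10 > arr[3]=9
(2, 3): arr[2]=10 > arr[3]=9

Total inversions: 2

The array has 2 inversion(s): (1,3), (2,3). Each pair (i,j) satisfies i < j and arr[i] > arr[j].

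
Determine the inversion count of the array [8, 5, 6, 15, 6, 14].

Finding inversions in [8, 5, 6, 15, 6, 14]:

(0, 1): arr[0]=8 > arr[1]=5
(0, 2): arr[0]=8 > arr[2]=6
(0, 4): arr[0]=8 > arr[4]=6
(3, 4): arr[3]=15 > arr[4]=6
(3, 5): arr[3]=15 > arr[5]=14

Total inversions: 5

The array has 5 inversion(s): (0,1), (0,2), (0,4), (3,4), (3,5). Each pair (i,j) satisfies i < j and arr[i] > arr[j].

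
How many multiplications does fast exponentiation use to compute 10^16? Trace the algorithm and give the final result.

Computing 10^16 by squaring (build up from 10^1; each line after the first costs one multiplication):

10^1 = 10
10^2 = (10^1)^2 = 10^2 = 100
10^4 = (10^2)^2 = 100^2 = 10000
10^8 = (10^4)^2 = 10000^2 = 100000000
10^16 = (10^8)^2 = 100000000^2 = 10000000000000000

Result: 10000000000000000
Multiplications needed: 4 (4 lines after 10^1)

10^16 = 10000000000000000. Using exponentiation by squaring, this requires 4 multiplications. The key idea: if the exponent is even, square the half-power; if odd, multiply by the base once.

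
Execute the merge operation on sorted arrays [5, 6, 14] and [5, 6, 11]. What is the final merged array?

Merging process:

Compare 5 vs 5: take 5 from left. Merged: [5]
Compare 6 vs 5: take 5 from right. Merged: [5, 5]
Compare 6 vs 6: take 6 from left. Merged: [5, 5, 6]
Compare 14 vs 6: take 6 from right. Merged: [5, 5, 6, 6]
Compare 14 vs 11: take 11 from right. Merged: [5, 5, 6, 6, 11]
Append remaining from left: [14]. Merged: [5, 5, 6, 6, 11, 14]

Final merged array: [5, 5, 6, 6, 11, 14]
Total comparisons: 5

The merged array is [5, 5, 6, 6, 11, 14], requiring 5 comparisons. The merge step runs in O(n) time where n is the total number of elements.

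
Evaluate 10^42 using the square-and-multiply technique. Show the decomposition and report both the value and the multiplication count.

Computing 10^42 by squaring (build up from 10^1; each line after the first costs one multiplication):

10^1 = 10
10^2 = (10^1)^2 = 10^2 = 100
10^4 = (10^2)^2 = 100^2 = 10000
10^5 = 10 * 10^4 = 10 * 10000 = 100000
10^10 = (10^5)^2 = 100000^2 = 10000000000
10^20 = (10^10)^2 = 10000000000^2 = 100000000000000000000
10^21 = 10 * 10^20 = 10 * 100000000000000000000 = 1000000000000000000000
10^42 = (10^21)^2 = 1000000000000000000000^2 = 1000000000000000000000000000000000000000000

Result: 1000000000000000000000000000000000000000000
Multiplications needed: 7 (7 lines after 10^1)

10^42 = 1000000000000000000000000000000000000000000. Using exponentiation by squaring, this requires 7 multiplications. The key idea: if the exponent is even, square the half-power; if odd, multiply by the base once.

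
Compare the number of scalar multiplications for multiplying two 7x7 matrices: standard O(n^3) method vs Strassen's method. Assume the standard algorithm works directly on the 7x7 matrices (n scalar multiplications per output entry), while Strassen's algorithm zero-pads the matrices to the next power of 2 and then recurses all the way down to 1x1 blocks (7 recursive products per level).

Matrix multiplication for 7x7 matrices:

Strassen's algorithm requires power-of-2 dimensions. Pad 7x7 to 8x8 (next power of 2).

Standard algorithm: 7^3 = 343 multiplications
Strassen's algorithm: 7^(log2(8)) = 7^3 = 343 multiplications
Savings: 343 - 343 = 0 multiplications

Standard: 343 multiplications (7^3). Strassen: 343 multiplications (7^3, after padding to 8x8). Strassen reduces 8 recursive multiplications to 7 at each level.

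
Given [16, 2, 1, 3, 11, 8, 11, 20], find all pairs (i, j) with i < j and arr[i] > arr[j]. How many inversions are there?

Finding inversions in [16, 2, 1, 3, 11, 8, 11, 20]:

(0, 1): arr[0]=16 > arr[1]=2
(0, 2): arr[0]=16 > arr[2]=1
(0, 3): arr[0]=16 > arr[3]=3
(0, 4): arr[0]=16 > arr[4]=11
(0, 5): arr[0]=16 > arr[5]=8
(0, 6): arr[0]=16 > arr[6]=11
(1, 2): arr[1]=2 > arr[2]=1
(4, 5): arr[4]=11 > arr[5]=8

Total inversions: 8

The array has 8 inversion(s): (0,1), (0,2), (0,3), (0,4), (0,5), (0,6), (1,2), (4,5). Each pair (i,j) satisfies i < j and arr[i] > arr[j].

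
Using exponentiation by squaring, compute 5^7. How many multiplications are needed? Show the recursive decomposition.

Computing 5^7 by squaring (build up from 5^1; each line after the first costs one multiplication):

5^1 = 5
5^2 = (5^1)^2 = 5^2 = 25
5^3 = 5 * 5^2 = 5 * 25 = 125
5^6 = (5^3)^2 = 125^2 = 15625
5^7 = 5 * 5^6 = 5 * 15625 = 78125

Result: 78125
Multiplications needed: 4 (4 lines after 5^1)

5^7 = 78125. Using exponentiation by squaring, this requires 4 multiplications. The key idea: if the exponent is even, square the half-power; if odd, multiply by the base once.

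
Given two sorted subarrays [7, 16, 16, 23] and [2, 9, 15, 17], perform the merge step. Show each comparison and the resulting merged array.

Merging process:

Compare 7 vs 2: take 2 from right. Merged: [2]
Compare 7 vs 9: take 7 from left. Merged: [2, 7]
Compare 16 vs 9: take 9 from right. Merged: [2, 7, 9]
Compare 16 vs 15: take 15 from right. Merged: [2, 7, 9, 15]
Compare 16 vs 17: take 16 from left. Merged: [2, 7, 9, 15, 16]
Compare 16 vs 17: take 16 from left. Merged: [2, 7, 9, 15, 16, 16]
Compare 23 vs 17: take 17 from right. Merged: [2, 7, 9, 15, 16, 16, 17]
Append remaining from left: [23]. Merged: [2, 7, 9, 15, 16, 16, 17, 23]

Final merged array: [2, 7, 9, 15, 16, 16, 17, 23]
Total comparisons: 7

The merged array is [2, 7, 9, 15, 16, 16, 17, 23], requiring 7 comparisons. The merge step runs in O(n) time where n is the total number of elements.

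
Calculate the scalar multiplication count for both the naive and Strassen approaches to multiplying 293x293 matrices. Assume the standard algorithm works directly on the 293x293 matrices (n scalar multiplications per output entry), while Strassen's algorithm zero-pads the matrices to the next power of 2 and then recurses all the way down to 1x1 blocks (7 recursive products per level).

Matrix multiplication for 293x293 matrices:

Strassen's algorithm requires power-of-2 dimensions. Pad 293x293 to 512x512 (next power of 2).

Standard algorithm: 293^3 = 25153757 multiplications
Strassen's algorithm: 7^(log2(512)) = 7^9 = 40353607 multiplications
Difference: 25153757 - 40353607 = -15199850 (Strassen uses MORE here due to padding overhead — for small or just-over-power-of-2 n, padding can outweigh the per-level savings)

Standard: 25153757 multiplications (293^3). Strassen: 40353607 multiplications (7^9, after padding to 512x512). Strassen reduces 8 recursive multiplications to 7 at each level.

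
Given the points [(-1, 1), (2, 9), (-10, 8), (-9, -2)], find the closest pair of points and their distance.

Computing all pairwise distances among 4 points:

d((-1, 1), (2, 9)) = 8.544 <-- minimum
d((-1, 1), (-10, 8)) = 11.4018
d((-1, 1), (-9, -2)) = 8.544 <-- minimum
d((2, 9), (-10, 8)) = 12.0416
d((2, 9), (-9, -2)) = 15.5563
d((-10, 8), (-9, -2)) = 10.0499

Minimum distance: 8.544 (tie among 2 pairs: (-1, 1) and (2, 9); (-1, 1) and (-9, -2))

The minimum Euclidean distance is 8.544. There is a tie: 2 pairs achieve this minimum — (-1, 1) and (2, 9); (-1, 1) and (-9, -2). Any of these is a valid closest pair. For 4 points, brute-force pairwise comparison is shown above. For large n, the divide-and-conquer algorithm (sort by x, recurse on halves, check the dividing strip) achieves O(n log n).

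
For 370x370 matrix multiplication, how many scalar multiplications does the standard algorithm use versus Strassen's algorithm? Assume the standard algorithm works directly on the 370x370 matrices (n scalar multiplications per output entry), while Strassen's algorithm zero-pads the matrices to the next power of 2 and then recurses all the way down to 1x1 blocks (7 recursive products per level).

Matrix multiplication for 370x370 matrices:

Strassen's algorithm requires power-of-2 dimensions. Pad 370x370 to 512x512 (next power of 2).

Standard algorithm: 370^3 = 50653000 multiplications
Strassen's algorithm: 7^(log2(512)) = 7^9 = 40353607 multiplications
Savings: 50653000 - 40353607 = 10299393 multiplications

Standard: 50653000 multiplications (370^3). Strassen: 40353607 multiplications (7^9, after padding to 512x512). Strassen reduces 8 recursive multiplications to 7 at each level.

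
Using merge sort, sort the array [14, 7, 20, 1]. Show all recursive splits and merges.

Merge sort trace:

Split: [14, 7, 20, 1] -> [14, 7] and [20, 1]
  Split: [14, 7] -> [14] and [7]
  Merge: [14] + [7] -> [7, 14]
  Split: [20, 1] -> [20] and [1]
  Merge: [20] + [1] -> [1, 20]
Merge: [7, 14] + [1, 20] -> [1, 7, 14, 20]

Final sorted array: [1, 7, 14, 20]

The merge sort proceeds by recursively splitting the array and merging sorted halves.
After all merges, the sorted array is [1, 7, 14, 20].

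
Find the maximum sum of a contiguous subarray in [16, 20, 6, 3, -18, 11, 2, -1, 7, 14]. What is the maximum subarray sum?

Using Kadane's algorithm on [16, 20, 6, 3, -18, 11, 2, -1, 7, 14]:

Scanning through the array:
Position 1 (value 20): max_ending_here = 36, max_so_far = 36
Position 2 (value 6): max_ending_here = 42, max_so_far = 42
Position 3 (value 3): max_ending_here = 45, max_so_far = 45
Position 4 (value -18): max_ending_here = 27, max_so_far = 45
Position 5 (value 11): max_ending_here = 38, max_so_far = 45
Position 6 (value 2): max_ending_here = 40, max_so_far = 45
Position 7 (value -1): max_ending_here = 39, max_so_far = 45
Position 8 (value 7): max_ending_here = 46, max_so_far = 46
Position 9 (value 14): max_ending_here = 60, max_so_far = 60

Maximum subarray: [16, 20, 6, 3, -18, 11, 2, -1, 7, 14]
Maximum sum: 60

The maximum subarray is [16, 20, 6, 3, -18, 11, 2, -1, 7, 14] with sum 60. This subarray runs from index 0 to index 9.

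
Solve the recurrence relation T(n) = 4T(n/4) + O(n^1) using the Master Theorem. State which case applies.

Master Theorem for T(n) = 4T(n/4) + O(n^1):

a = 4, b = 4, c = 1
log_b(a) = log_4(4) = 1.0000

Case 2: c = 1 = log_4(4) = 1.0000
T(n) = O(n^1 log n) = O(n log n)

For T(n) = 4T(n/4) + O(n^1): log_4(4) = 1.0000. This is Case 2 of the Master Theorem (c = log_b(a), equal work at all levels), giving O(n log n).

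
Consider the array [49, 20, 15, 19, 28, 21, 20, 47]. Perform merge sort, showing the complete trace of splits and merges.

Merge sort trace:

Split: [49, 20, 15, 19, 28, 21, 20, 47] -> [49, 20, 15, 19] and [28, 21, 20, 47]
  Split: [49, 20, 15, 19] -> [49, 20] and [15, 19]
    Split: [49, 20] -> [49] and [20]
    Merge: [49] + [20] -> [20, 49]
    Split: [15, 19] -> [15] and [19]
    Merge: [15] + [19] -> [15, 19]
  Merge: [20, 49] + [15, 19] -> [15, 19, 20, 49]
  Split: [28, 21, 20, 47] -> [28, 21] and [20, 47]
    Split: [28, 21] -> [28] and [21]
    Merge: [28] + [21] -> [21, 28]
    Split: [20, 47] -> [20] and [47]
    Merge: [20] + [47] -> [20, 47]
  Merge: [21, 28] + [20, 47] -> [20, 21, 28, 47]
Merge: [15, 19, 20, 49] + [20, 21, 28, 47] -> [15, 19, 20, 20, 21, 28, 47, 49]

Final sorted array: [15, 19, 20, 20, 21, 28, 47, 49]

The merge sort proceeds by recursively splitting the array and merging sorted halves.
After all merges, the sorted array is [15, 19, 20, 20, 21, 28, 47, 49].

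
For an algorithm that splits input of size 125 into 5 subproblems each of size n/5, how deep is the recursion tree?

For divide and conquer with division factor 5:

Problem sizes at each level:
Level 0: 125
Level 1: 25
Level 2: 5
Level 3: 1

The root is level 0 and the size-1 base case is level 3 (the tree spans levels 0 through 3, i.e. 4 levels counting the root), so the depth is the number of divisions: log_5(125) = 3

The recursion tree depth is log_5(125) = 3. At each level, the problem size is divided by 5, so it takes 3 divisions to reduce to a base case of size 1. The algorithm makes 5 recursive calls at each level.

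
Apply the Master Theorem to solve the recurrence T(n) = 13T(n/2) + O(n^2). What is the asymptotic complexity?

Master Theorem for T(n) = 13T(n/2) + O(n^2):

a = 13, b = 2, c = 2
log_b(a) = log_2(13) = 3.7004

Case 1: c = 2 < log_2(13) = 3.7004
T(n) = O(n^(log_2 13))

For T(n) = 13T(n/2) + O(n^2): log_2(13) = 3.7004. This is Case 1 of the Master Theorem (c < log_b(a), work dominated by leaves), giving O(n^(log_2 13)).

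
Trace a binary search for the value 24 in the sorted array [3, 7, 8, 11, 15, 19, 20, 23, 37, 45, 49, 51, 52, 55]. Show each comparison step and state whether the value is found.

Binary search for 24 in [3, 7, 8, 11, 15, 19, 20, 23, 37, 45, 49, 51, 52, 55]:

lo=0, hi=13, mid=6, arr[mid]=20 -> 20 < 24, search right half
lo=7, hi=13, mid=10, arr[mid]=49 -> 49 > 24, search left half
lo=7, hi=9, mid=8, arr[mid]=37 -> 37 > 24, search left half
lo=7, hi=7, mid=7, arr[mid]=23 -> 23 < 24, search right half
lo=8 > hi=7, target 24 not found

Binary search determines that 24 is not in the array after 4 comparisons. The search space was exhausted without finding the target.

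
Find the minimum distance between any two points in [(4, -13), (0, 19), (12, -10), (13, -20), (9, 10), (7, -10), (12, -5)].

Computing all pairwise distances among 7 points:

d((4, -13), (0, 19)) = 32.249
d((4, -13), (12, -10)) = 8.544
d((4, -13), (13, -20)) = 11.4018
d((4, -13), (9, 10)) = 23.5372
d((4, -13), (7, -10)) = 4.2426 <-- minimum
d((4, -13), (12, -5)) = 11.3137
d((0, 19), (12, -10)) = 31.3847
d((0, 19), (13, -20)) = 41.1096
d((0, 19), (9, 10)) = 12.7279
d((0, 19), (7, -10)) = 29.8329
d((0, 19), (12, -5)) = 26.8328
d((12, -10), (13, -20)) = 10.0499
d((12, -10), (9, 10)) = 20.2237
d((12, -10), (7, -10)) = 5.0
d((12, -10), (12, -5)) = 5.0
d((13, -20), (9, 10)) = 30.2655
d((13, -20), (7, -10)) = 11.6619
d((13, -20), (12, -5)) = 15.0333
d((9, 10), (7, -10)) = 20.0998
d((9, 10), (12, -5)) = 15.2971
d((7, -10), (12, -5)) = 7.0711

Closest pair: (4, -13) and (7, -10) with distance 4.2426

The closest pair is (4, -13) and (7, -10) with Euclidean distance 4.2426. For 7 points, brute-force pairwise comparison is shown above. For large n, the divide-and-conquer algorithm (sort by x, recurse on halves, check the dividing strip) achieves O(n log n).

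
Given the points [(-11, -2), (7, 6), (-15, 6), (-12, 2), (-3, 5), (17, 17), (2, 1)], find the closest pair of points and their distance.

Computing all pairwise distances among 7 points:

d((-11, -2), (7, 6)) = 19.6977
d((-11, -2), (-15, 6)) = 8.9443
d((-11, -2), (-12, 2)) = 4.1231 <-- minimum
d((-11, -2), (-3, 5)) = 10.6301
d((-11, -2), (17, 17)) = 33.8378
d((-11, -2), (2, 1)) = 13.3417
d((7, 6), (-15, 6)) = 22.0
d((7, 6), (-12, 2)) = 19.4165
d((7, 6), (-3, 5)) = 10.0499
d((7, 6), (17, 17)) = 14.8661
d((7, 6), (2, 1)) = 7.0711
d((-15, 6), (-12, 2)) = 5.0
d((-15, 6), (-3, 5)) = 12.0416
d((-15, 6), (17, 17)) = 33.8378
d((-15, 6), (2, 1)) = 17.72
d((-12, 2), (-3, 5)) = 9.4868
d((-12, 2), (17, 17)) = 32.6497
d((-12, 2), (2, 1)) = 14.0357
d((-3, 5), (17, 17)) = 23.3238
d((-3, 5), (2, 1)) = 6.4031
d((17, 17), (2, 1)) = 21.9317

Closest pair: (-11, -2) and (-12, 2) with distance 4.1231

The closest pair is (-11, -2) and (-12, 2) with Euclidean distance 4.1231. For 7 points, brute-force pairwise comparison is shown above. For large n, the divide-and-conquer algorithm (sort by x, recurse on halves, check the dividing strip) achieves O(n log n).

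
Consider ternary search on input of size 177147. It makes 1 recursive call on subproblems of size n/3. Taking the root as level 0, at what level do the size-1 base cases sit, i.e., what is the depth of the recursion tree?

For divide and conquer with division factor 3:

Problem sizes at each level:
Level 0: 177147
Level 1: 59049
Level 2: 19683
Level 3: 6561
Level 4: 2187
Level 5: 729
Level 6: 243
Level 7: 81
Level 8: 27
Level 9: 9
Level 10: 3
Level 11: 1

The root is level 0 and the size-1 base case is level 11 (the tree spans levels 0 through 11, i.e. 12 levels counting the root), so the depth is the number of divisions: log_3(177147) = 11

The recursion tree depth is log_3(177147) = 11. At each level, the problem size is divided by 3, so it takes 11 divisions to reduce to a base case of size 1. The algorithm makes 1 recursive call at each level.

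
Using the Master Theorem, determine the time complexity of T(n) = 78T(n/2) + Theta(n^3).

Master Theorem for T(n) = 78T(n/2) + O(n^3):

a = 78, b = 2, c = 3
log_b(a) = log_2(78) = 6.2854

Case 1: c = 3 < log_2(78) = 6.2854
T(n) = O(n^(log_2 78))

For T(n) = 78T(n/2) + O(n^3): log_2(78) = 6.2854. This is Case 1 of the Master Theorem (c < log_b(a), work dominated by leaves), giving O(n^(log_2 78)).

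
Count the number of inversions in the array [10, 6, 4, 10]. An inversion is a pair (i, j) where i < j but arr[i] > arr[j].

Finding inversions in [10, 6, 4, 10]:

(0, 1): arr[0]=10 > arr[1]=6
(0, 2): arr[0]=10 > arr[2]=4
(1, 2): arr[1]=6 > arr[2]=4

Total inversions: 3

The array has 3 inversion(s): (0,1), (0,2), (1,2). Each pair (i,j) satisfies i < j and arr[i] > arr[j].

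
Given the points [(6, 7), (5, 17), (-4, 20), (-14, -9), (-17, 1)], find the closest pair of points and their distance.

Computing all pairwise distances among 5 points:

d((6, 7), (5, 17)) = 10.0499
d((6, 7), (-4, 20)) = 16.4012
d((6, 7), (-14, -9)) = 25.6125
d((6, 7), (-17, 1)) = 23.7697
d((5, 17), (-4, 20)) = 9.4868 <-- minimum
d((5, 17), (-14, -9)) = 32.2025
d((5, 17), (-17, 1)) = 27.2029
d((-4, 20), (-14, -9)) = 30.6757
d((-4, 20), (-17, 1)) = 23.0217
d((-14, -9), (-17, 1)) = 10.4403

Closest pair: (5, 17) and (-4, 20) with distance 9.4868

The closest pair is (5, 17) and (-4, 20) with Euclidean distance 9.4868. For 5 points, brute-force pairwise comparison is shown above. For large n, the divide-and-conquer algorithm (sort by x, recurse on halves, check the dividing strip) achieves O(n log n).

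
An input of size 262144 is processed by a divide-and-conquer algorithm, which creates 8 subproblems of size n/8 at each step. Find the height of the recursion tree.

For divide and conquer with division factor 8:

Problem sizes at each level:
Level 0: 262144
Level 1: 32768
Level 2: 4096
Level 3: 512
Level 4: 64
Level 5: 8
Level 6: 1

The root is level 0 and the size-1 base case is level 6 (the tree spans levels 0 through 6, i.e. 7 levels counting the root), so the depth is the number of divisions: log_8(262144) = 6

The recursion tree depth is log_8(262144) = 6. At each level, the problem size is divided by 8, so it takes 6 divisions to reduce to a base case of size 1. The algorithm makes 8 recursive calls at each level.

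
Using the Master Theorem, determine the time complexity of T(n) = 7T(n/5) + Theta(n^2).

Master Theorem for T(n) = 7T(n/5) + O(n^2):

a = 7, b = 5, c = 2
log_b(a) = log_5(7) = 1.2091

Case 3: c = 2 > log_5(7) = 1.2091
T(n) = O(n^2) = O(n^2)

For T(n) = 7T(n/5) + O(n^2): log_5(7) = 1.2091. This is Case 3 of the Master Theorem (c > log_b(a), work dominated by root), giving O(n^2).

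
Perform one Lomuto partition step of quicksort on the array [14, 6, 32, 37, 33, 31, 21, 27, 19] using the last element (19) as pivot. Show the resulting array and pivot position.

Lomuto partition with pivot = 19:

Initial array: [14, 6, 32, 37, 33, 31, 21, 27, 19]

arr[0]=14 <= 19: swap with position 0, array becomes [14, 6, 32, 37, 33, 31, 21, 27, 19]
arr[1]=6 <= 19: swap with position 1, array becomes [14, 6, 32, 37, 33, 31, 21, 27, 19]
arr[2]=32 > 19: no swap
arr[3]=37 > 19: no swap
arr[4]=33 > 19: no swap
arr[5]=31 > 19: no swap
arr[6]=21 > 19: no swap
arr[7]=27 > 19: no swap

Place pivot at position 2: [14, 6, 19, 37, 33, 31, 21, 27, 32]
Pivot position: 2

After partitioning with pivot 19, the array becomes [14, 6, 19, 37, 33, 31, 21, 27, 32]. The pivot is placed at index 2. All elements to the left of the pivot are <= 19, and all elements to the right are > 19.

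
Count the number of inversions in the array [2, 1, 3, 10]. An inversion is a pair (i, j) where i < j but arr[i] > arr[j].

Finding inversions in [2, 1, 3, 10]:

(0, 1): arr[0]=2 > arr[1]=1

Total inversions: 1

The array has 1 inversion(s): (0,1). Each pair (i,j) satisfies i < j and arr[i] > arr[j].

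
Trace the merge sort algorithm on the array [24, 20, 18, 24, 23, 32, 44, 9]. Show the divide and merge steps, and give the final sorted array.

Merge sort trace:

Split: [24, 20, 18, 24, 23, 32, 44, 9] -> [24, 20, 18, 24] and [23, 32, 44, 9]
  Split: [24, 20, 18, 24] -> [24, 20] and [18, 24]
    Split: [24, 20] -> [24] and [20]
    Merge: [24] + [20] -> [20, 24]
    Split: [18, 24] -> [18] and [24]
    Merge: [18] + [24] -> [18, 24]
  Merge: [20, 24] + [18, 24] -> [18, 20, 24, 24]
  Split: [23, 32, 44, 9] -> [23, 32] and [44, 9]
    Split: [23, 32] -> [23] and [32]
    Merge: [23] + [32] -> [23, 32]
    Split: [44, 9] -> [44] and [9]
    Merge: [44] + [9] -> [9, 44]
  Merge: [23, 32] + [9, 44] -> [9, 23, 32, 44]
Merge: [18, 20, 24, 24] + [9, 23, 32, 44] -> [9, 18, 20, 23, 24, 24, 32, 44]

Final sorted array: [9, 18, 20, 23, 24, 24, 32, 44]

The merge sort proceeds by recursively splitting the array and merging sorted halves.
After all merges, the sorted array is [9, 18, 20, 23, 24, 24, 32, 44].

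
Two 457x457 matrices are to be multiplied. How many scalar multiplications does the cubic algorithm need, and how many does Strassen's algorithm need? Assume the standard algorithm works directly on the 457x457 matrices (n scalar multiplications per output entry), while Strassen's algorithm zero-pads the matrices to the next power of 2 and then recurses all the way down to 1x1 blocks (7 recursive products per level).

Matrix multiplication for 457x457 matrices:

Strassen's algorithm requires power-of-2 dimensions. Pad 457x457 to 512x512 (next power of 2).

Standard algorithm: 457^3 = 95443993 multiplications
Strassen's algorithm: 7^(log2(512)) = 7^9 = 40353607 multiplications
Savings: 95443993 - 40353607 = 55090386 multiplications

Standard: 95443993 multiplications (457^3). Strassen: 40353607 multiplications (7^9, after padding to 512x512). Strassen reduces 8 recursive multiplications to 7 at each level.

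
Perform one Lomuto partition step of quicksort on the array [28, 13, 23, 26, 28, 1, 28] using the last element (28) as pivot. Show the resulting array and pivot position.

Lomuto partition with pivot = 28:

Initial array: [28, 13, 23, 26, 28, 1, 28]

arr[0]=28 <= 28: swap with position 0, array becomes [28, 13, 23, 26, 28, 1, 28]
arr[1]=13 <= 28: swap with position 1, array becomes [28, 13, 23, 26, 28, 1, 28]
arr[2]=23 <= 28: swap with position 2, array becomes [28, 13, 23, 26, 28, 1, 28]
arr[3]=26 <= 28: swap with position 3, array becomes [28, 13, 23, 26, 28, 1, 28]
arr[4]=28 <= 28: swap with position 4, array becomes [28, 13, 23, 26, 28, 1, 28]
arr[5]=1 <= 28: swap with position 5, array becomes [28, 13, 23, 26, 28, 1, 28]

Place pivot at position 6: [28, 13, 23, 26, 28, 1, 28]
Pivot position: 6

After partitioning with pivot 28, the array becomes [28, 13, 23, 26, 28, 1, 28]. The pivot is placed at index 6. All elements to the left of the pivot are <= 28, and all elements to the right are > 28.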